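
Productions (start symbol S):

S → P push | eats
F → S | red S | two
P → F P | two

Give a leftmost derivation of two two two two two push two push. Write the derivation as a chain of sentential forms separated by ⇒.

S ⇒ P push ⇒ F P push ⇒ S P push ⇒ P push P push ⇒ F P push P push ⇒ two P push P push ⇒ two F P push P push ⇒ two two P push P push ⇒ two two F P push P push ⇒ two two two P push P push ⇒ two two two F P push P push ⇒ two two two two P push P push ⇒ two two two two two push P push ⇒ two two two two two push two push

S ⇒ P push   [S → P push]
P push ⇒ F P push   [P → F P]
F P push ⇒ S P push   [F → S]
S P push ⇒ P push P push   [S → P push]
P push P push ⇒ F P push P push   [P → F P]
F P push P push ⇒ two P push P push   [F → two]
two P push P push ⇒ two F P push P push   [P → F P]
two F P push P push ⇒ two two P push P push   [F → two]
two two P push P push ⇒ two two F P push P push   [P → F P]
two two F P push P push ⇒ two two two P push P push   [F → two]
two two two P push P push ⇒ two two two F P push P push   [P → F P]
two two two F P push P push ⇒ two two two two P push P push   [F → two]
two two two two P push P push ⇒ two two two two two push P push   [P → two]
two two two two two push P push ⇒ two two two two two push two push   [P → two]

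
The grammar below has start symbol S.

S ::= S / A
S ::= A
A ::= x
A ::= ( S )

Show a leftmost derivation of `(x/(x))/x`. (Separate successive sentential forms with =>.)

S => S/A => A/A => (S)/A => (S/A)/A => (A/A)/A => (x/A)/A => (x/(S))/A => (x/(A))/A => (x/(x))/A => (x/(x))/x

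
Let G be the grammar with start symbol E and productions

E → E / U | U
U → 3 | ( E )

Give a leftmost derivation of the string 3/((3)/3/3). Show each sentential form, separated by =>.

E=>E/U=>U/U=>3/U=>3/(E)=>3/(E/U)=>3/(E/U/U)=>3/(U/U/U)=>3/((E)/U/U)=>3/((U)/U/U)=>3/((3)/U/U)=>3/((3)/3/U)=>3/((3)/3/3)

E => E/U   [E → E / U]
E/U => U/U   [E → U]
U/U => 3/U   [U → 3]
3/U => 3/(E)   [U → ( E )]
3/(E) => 3/(E/U)   [E → E / U]
3/(E/U) => 3/(E/U/U)   [E → E / U]
3/(E/U/U) => 3/(U/U/U)   [E → U]
3/(U/U/U) => 3/((E)/U/U)   [U → ( E )]
3/((E)/U/U) => 3/((U)/U/U)   [E → U]
3/((U)/U/U) => 3/((3)/U/U)   [U → 3]
3/((3)/U/U) => 3/((3)/3/U)   [U → 3]
3/((3)/3/U) => 3/((3)/3/3)   [U → 3]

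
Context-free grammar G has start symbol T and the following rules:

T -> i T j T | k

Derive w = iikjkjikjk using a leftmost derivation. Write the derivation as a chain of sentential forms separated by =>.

T=>iTjT=>iiTjTjT=>iikjTjT=>iikjkjT=>iikjkjiTjT=>iikjkjikjT=>iikjkjikjk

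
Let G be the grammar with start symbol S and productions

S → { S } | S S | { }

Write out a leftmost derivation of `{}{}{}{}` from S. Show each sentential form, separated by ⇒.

S ⇒ SS ⇒ SSS ⇒ {}SS ⇒ {}SSS ⇒ {}{}SS ⇒ {}{}{}S ⇒ {}{}{}{}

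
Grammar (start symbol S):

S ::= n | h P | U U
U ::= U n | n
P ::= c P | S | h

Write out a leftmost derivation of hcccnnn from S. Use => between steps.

S => hP => hcP => hccP => hcccP => hcccS => hcccUU => hcccnU => hcccnUn => hcccnnn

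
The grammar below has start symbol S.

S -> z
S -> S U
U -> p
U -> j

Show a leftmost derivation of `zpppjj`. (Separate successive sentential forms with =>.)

S => SU => SUU => SUUU => SUUUU => SUUUUU => zUUUUU => zpUUUU => zppUUU => zpppUU => zpppjU => zpppjj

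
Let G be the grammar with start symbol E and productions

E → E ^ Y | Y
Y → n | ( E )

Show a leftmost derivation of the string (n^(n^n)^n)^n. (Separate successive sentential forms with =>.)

E=>E^Y=>Y^Y=>(E)^Y=>(E^Y)^Y=>(E^Y^Y)^Y=>(Y^Y^Y)^Y=>(n^Y^Y)^Y=>(n^(E)^Y)^Y=>(n^(E^Y)^Y)^Y=>(n^(Y^Y)^Y)^Y=>(n^(n^Y)^Y)^Y=>(n^(n^n)^Y)^Y=>(n^(n^n)^n)^Y=>(n^(n^n)^n)^n

E => E^Y   [E → E ^ Y]
E^Y => Y^Y   [E → Y]
Y^Y => (E)^Y   [Y → ( E )]
(E)^Y => (E^Y)^Y   [E → E ^ Y]
(E^Y)^Y => (E^Y^Y)^Y   [E → E ^ Y]
(E^Y^Y)^Y => (Y^Y^Y)^Y   [E → Y]
(Y^Y^Y)^Y => (n^Y^Y)^Y   [Y → n]
(n^Y^Y)^Y => (n^(E)^Y)^Y   [Y → ( E )]
(n^(E)^Y)^Y => (n^(E^Y)^Y)^Y   [E → E ^ Y]
(n^(E^Y)^Y)^Y => (n^(Y^Y)^Y)^Y   [E → Y]
(n^(Y^Y)^Y)^Y => (n^(n^Y)^Y)^Y   [Y → n]
(n^(n^Y)^Y)^Y => (n^(n^n)^Y)^Y   [Y → n]
(n^(n^n)^Y)^Y => (n^(n^n)^n)^Y   [Y → n]
(n^(n^n)^n)^Y => (n^(n^n)^n)^n   [Y → n]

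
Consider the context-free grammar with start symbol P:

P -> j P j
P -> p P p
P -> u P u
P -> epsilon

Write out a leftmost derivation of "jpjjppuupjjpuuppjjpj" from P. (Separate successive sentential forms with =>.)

P=>jPj=>jpPpj=>jpjPjpj=>jpjjPjjpj=>jpjjpPpjjpj=>jpjjppPppjjpj=>jpjjppuPuppjjpj=>jpjjppuuPuuppjjpj=>jpjjppuupPpuuppjjpj=>jpjjppuupjPjpuuppjjpj=>jpjjppuupjjpuuppjjpj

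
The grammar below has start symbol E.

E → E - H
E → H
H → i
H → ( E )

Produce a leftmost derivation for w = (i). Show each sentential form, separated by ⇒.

E⇒H⇒(E)⇒(H)⇒(i)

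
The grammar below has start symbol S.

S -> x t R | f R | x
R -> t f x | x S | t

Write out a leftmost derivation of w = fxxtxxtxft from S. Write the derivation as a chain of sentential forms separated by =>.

S => fR => fxS => fxxtR => fxxtxS => fxxtxxtR => fxxtxxtxS => fxxtxxtxfR => fxxtxxtxft

S => fR   [S -> f R]
fR => fxS   [R -> x S]
fxS => fxxtR   [S -> x t R]
fxxtR => fxxtxS   [R -> x S]
fxxtxS => fxxtxxtR   [S -> x t R]
fxxtxxtR => fxxtxxtxS   [R -> x S]
fxxtxxtxS => fxxtxxtxfR   [S -> f R]
fxxtxxtxfR => fxxtxxtxft   [R -> t]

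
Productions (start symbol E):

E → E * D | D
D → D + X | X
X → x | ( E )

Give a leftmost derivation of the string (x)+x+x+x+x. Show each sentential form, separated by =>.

E=>D=>D+X=>D+X+X=>D+X+X+X=>D+X+X+X+X=>X+X+X+X+X=>(E)+X+X+X+X=>(D)+X+X+X+X=>(X)+X+X+X+X=>(x)+X+X+X+X=>(x)+x+X+X+X=>(x)+x+x+X+X=>(x)+x+x+x+X=>(x)+x+x+x+x

E => D   [E → D]
D => D+X   [D → D + X]
D+X => D+X+X   [D → D + X]
D+X+X => D+X+X+X   [D → D + X]
D+X+X+X => D+X+X+X+X   [D → D + X]
D+X+X+X+X => X+X+X+X+X   [D → X]
X+X+X+X+X => (E)+X+X+X+X   [X → ( E )]
(E)+X+X+X+X => (D)+X+X+X+X   [E → D]
(D)+X+X+X+X => (X)+X+X+X+X   [D → X]
(X)+X+X+X+X => (x)+X+X+X+X   [X → x]
(x)+X+X+X+X => (x)+x+X+X+X   [X → x]
(x)+x+X+X+X => (x)+x+x+X+X   [X → x]
(x)+x+x+X+X => (x)+x+x+x+X   [X → x]
(x)+x+x+x+X => (x)+x+x+x+x   [X → x]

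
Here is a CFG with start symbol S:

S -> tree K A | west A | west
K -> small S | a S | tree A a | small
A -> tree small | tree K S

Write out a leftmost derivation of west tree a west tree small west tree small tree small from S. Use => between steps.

S => west A => west tree K S => west tree a S S => west tree a west S => west tree a west tree K A => west tree a west tree small S A => west tree a west tree small west A A => west tree a west tree small west tree small A => west tree a west tree small west tree small tree small

S => west A   [S -> west A]
west A => west tree K S   [A -> tree K S]
west tree K S => west tree a S S   [K -> a S]
west tree a S S => west tree a west S   [S -> west]
west tree a west S => west tree a west tree K A   [S -> tree K A]
west tree a west tree K A => west tree a west tree small S A   [K -> small S]
west tree a west tree small S A => west tree a west tree small west A A   [S -> west A]
west tree a west tree small west A A => west tree a west tree small west tree small A   [A -> tree small]
west tree a west tree small west tree small A => west tree a west tree small west tree small tree small   [A -> tree small]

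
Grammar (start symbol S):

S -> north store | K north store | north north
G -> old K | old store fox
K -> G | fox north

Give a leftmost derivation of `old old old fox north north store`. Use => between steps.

S => K north store => G north store => old K north store => old G north store => old old K north store => old old G north store => old old old K north store => old old old fox north north store

S => K north store   [S -> K north store]
K north store => G north store   [K -> G]
G north store => old K north store   [G -> old K]
old K north store => old G north store   [K -> G]
old G north store => old old K north store   [G -> old K]
old old K north store => old old G north store   [K -> G]
old old G north store => old old old K north store   [G -> old K]
old old old K north store => old old old fox north north store   [K -> fox north]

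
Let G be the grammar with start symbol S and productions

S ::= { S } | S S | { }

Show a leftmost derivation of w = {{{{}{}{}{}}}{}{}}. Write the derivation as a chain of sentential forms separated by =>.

S => {S}   [S ::= { S }]
{S} => {SS}   [S ::= S S]
{SS} => {SSS}   [S ::= S S]
{SSS} => {{S}SS}   [S ::= { S }]
{{S}SS} => {{{S}}SS}   [S ::= { S }]
{{{S}}SS} => {{{SS}}SS}   [S ::= S S]
{{{SS}}SS} => {{{SSS}}SS}   [S ::= S S]
{{{SSS}}SS} => {{{SSSS}}SS}   [S ::= S S]
{{{SSSS}}SS} => {{{{}SSS}}SS}   [S ::= { }]
{{{{}SSS}}SS} => {{{{}{}SS}}SS}   [S ::= { }]
{{{{}{}SS}}SS} => {{{{}{}{}S}}SS}   [S ::= { }]
{{{{}{}{}S}}SS} => {{{{}{}{}{}}}SS}   [S ::= { }]
{{{{}{}{}{}}}SS} => {{{{}{}{}{}}}{}S}   [S ::= { }]
{{{{}{}{}{}}}{}S} => {{{{}{}{}{}}}{}{}}   [S ::= { }]

S => {S} => {SS} => {SSS} => {{S}SS} => {{{S}}SS} => {{{SS}}SS} => {{{SSS}}SS} => {{{SSSS}}SS} => {{{{}SSS}}SS} => {{{{}{}SS}}SS} => {{{{}{}{}S}}SS} => {{{{}{}{}{}}}SS} => {{{{}{}{}{}}}{}S} => {{{{}{}{}{}}}{}{}}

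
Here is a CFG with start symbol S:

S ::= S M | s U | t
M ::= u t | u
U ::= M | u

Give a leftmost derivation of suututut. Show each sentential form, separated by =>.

S => SM   [S ::= S M]
SM => SMM   [S ::= S M]
SMM => SMMM   [S ::= S M]
SMMM => sUMMM   [S ::= s U]
sUMMM => sMMMM   [U ::= M]
sMMMM => suMMM   [M ::= u]
suMMM => suutMM   [M ::= u t]
suutMM => suututM   [M ::= u t]
suututM => suututut   [M ::= u t]

S => SM => SMM => SMMM => sUMMM => sMMMM => suMMM => suutMM => suututM => suututut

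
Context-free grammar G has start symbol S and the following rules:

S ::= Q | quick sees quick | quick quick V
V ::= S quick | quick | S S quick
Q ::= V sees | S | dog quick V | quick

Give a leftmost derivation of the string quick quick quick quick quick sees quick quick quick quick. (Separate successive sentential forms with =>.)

S => quick quick V => quick quick S S quick => quick quick quick quick V S quick => quick quick quick quick S quick S quick => quick quick quick quick quick sees quick quick S quick => quick quick quick quick quick sees quick quick Q quick => quick quick quick quick quick sees quick quick quick quick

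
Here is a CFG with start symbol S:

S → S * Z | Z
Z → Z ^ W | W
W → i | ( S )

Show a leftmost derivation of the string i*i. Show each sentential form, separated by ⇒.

S ⇒ S*Z   [S → S * Z]
S*Z ⇒ Z*Z   [S → Z]
Z*Z ⇒ W*Z   [Z → W]
W*Z ⇒ i*Z   [W → i]
i*Z ⇒ i*W   [Z → W]
i*W ⇒ i*i   [W → i]

S ⇒ S*Z ⇒ Z*Z ⇒ W*Z ⇒ i*Z ⇒ i*W ⇒ i*i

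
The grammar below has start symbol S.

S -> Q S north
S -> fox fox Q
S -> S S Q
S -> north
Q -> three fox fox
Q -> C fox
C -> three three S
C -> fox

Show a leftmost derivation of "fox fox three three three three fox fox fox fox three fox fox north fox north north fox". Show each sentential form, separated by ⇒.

S ⇒ fox fox Q   [S -> fox fox Q]
fox fox Q ⇒ fox fox C fox   [Q -> C fox]
fox fox C fox ⇒ fox fox three three S fox   [C -> three three S]
fox fox three three S fox ⇒ fox fox three three Q S north fox   [S -> Q S north]
fox fox three three Q S north fox ⇒ fox fox three three C fox S north fox   [Q -> C fox]
fox fox three three C fox S north fox ⇒ fox fox three three three three S fox S north fox   [C -> three three S]
fox fox three three three three S fox S north fox ⇒ fox fox three three three three Q S north fox S north fox   [S -> Q S north]
fox fox three three three three Q S north fox S north fox ⇒ fox fox three three three three C fox S north fox S north fox   [Q -> C fox]
fox fox three three three three C fox S north fox S north fox ⇒ fox fox three three three three fox fox S north fox S north fox   [C -> fox]
fox fox three three three three fox fox S north fox S north fox ⇒ fox fox three three three three fox fox fox fox Q north fox S north fox   [S -> fox fox Q]
fox fox three three three three fox fox fox fox Q north fox S north fox ⇒ fox fox three three three three fox fox fox fox three fox fox north fox S north fox   [Q -> three fox fox]
fox fox three three three three fox fox fox fox three fox fox north fox S north fox ⇒ fox fox three three three three fox fox fox fox three fox fox north fox north north fox   [S -> north]

S ⇒ fox fox Q ⇒ fox fox C fox ⇒ fox fox three three S fox ⇒ fox fox three three Q S north fox ⇒ fox fox three three C fox S north fox ⇒ fox fox three three three three S fox S north fox ⇒ fox fox three three three three Q S north fox S north fox ⇒ fox fox three three three three C fox S north fox S north fox ⇒ fox fox three three three three fox fox S north fox S north fox ⇒ fox fox three three three three fox fox fox fox Q north fox S north fox ⇒ fox fox three three three three fox fox fox fox three fox fox north fox S north fox ⇒ fox fox three three three three fox fox fox fox three fox fox north fox north north fox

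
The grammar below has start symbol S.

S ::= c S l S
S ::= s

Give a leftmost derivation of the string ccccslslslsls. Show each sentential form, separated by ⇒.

S⇒cSlS⇒ccSlSlS⇒cccSlSlSlS⇒ccccSlSlSlSlS⇒ccccslSlSlSlS⇒ccccslslSlSlS⇒ccccslslslSlS⇒ccccslslslslS⇒ccccslslslsls

S ⇒ cSlS   [S ::= c S l S]
cSlS ⇒ ccSlSlS   [S ::= c S l S]
ccSlSlS ⇒ cccSlSlSlS   [S ::= c S l S]
cccSlSlSlS ⇒ ccccSlSlSlSlS   [S ::= c S l S]
ccccSlSlSlSlS ⇒ ccccslSlSlSlS   [S ::= s]
ccccslSlSlSlS ⇒ ccccslslSlSlS   [S ::= s]
ccccslslSlSlS ⇒ ccccslslslSlS   [S ::= s]
ccccslslslSlS ⇒ ccccslslslslS   [S ::= s]
ccccslslslslS ⇒ ccccslslslsls   [S ::= s]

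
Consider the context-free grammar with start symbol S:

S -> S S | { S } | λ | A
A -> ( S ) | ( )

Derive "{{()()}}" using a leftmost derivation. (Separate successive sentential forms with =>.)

S => {S} => {{S}} => {{SS}} => {{SSS}} => {{SSSS}} => {{ASSS}} => {{()SSS}} => {{()ASS}} => {{()(S)SS}} => {{()()SS}} => {{()()S}} => {{()()}}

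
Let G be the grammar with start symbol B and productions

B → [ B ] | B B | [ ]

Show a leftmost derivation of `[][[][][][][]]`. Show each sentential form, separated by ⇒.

B ⇒ BB   [B → B B]
BB ⇒ []B   [B → [ ]]
[]B ⇒ [][B]   [B → [ B ]]
[][B] ⇒ [][BB]   [B → B B]
[][BB] ⇒ [][BBB]   [B → B B]
[][BBB] ⇒ [][BBBB]   [B → B B]
[][BBBB] ⇒ [][BBBBB]   [B → B B]
[][BBBBB] ⇒ [][[]BBBB]   [B → [ ]]
[][[]BBBB] ⇒ [][[][]BBB]   [B → [ ]]
[][[][]BBB] ⇒ [][[][][]BB]   [B → [ ]]
[][[][][]BB] ⇒ [][[][][][]B]   [B → [ ]]
[][[][][][]B] ⇒ [][[][][][][]]   [B → [ ]]

B ⇒ BB ⇒ []B ⇒ [][B] ⇒ [][BB] ⇒ [][BBB] ⇒ [][BBBB] ⇒ [][BBBBB] ⇒ [][[]BBBB] ⇒ [][[][]BBB] ⇒ [][[][][]BB] ⇒ [][[][][][]B] ⇒ [][[][][][][]]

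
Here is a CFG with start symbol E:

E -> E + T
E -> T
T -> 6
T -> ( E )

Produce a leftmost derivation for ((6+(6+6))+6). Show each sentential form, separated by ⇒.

E ⇒ T   [E -> T]
T ⇒ (E)   [T -> ( E )]
(E) ⇒ (E+T)   [E -> E + T]
(E+T) ⇒ (T+T)   [E -> T]
(T+T) ⇒ ((E)+T)   [T -> ( E )]
((E)+T) ⇒ ((E+T)+T)   [E -> E + T]
((E+T)+T) ⇒ ((T+T)+T)   [E -> T]
((T+T)+T) ⇒ ((6+T)+T)   [T -> 6]
((6+T)+T) ⇒ ((6+(E))+T)   [T -> ( E )]
((6+(E))+T) ⇒ ((6+(E+T))+T)   [E -> E + T]
((6+(E+T))+T) ⇒ ((6+(T+T))+T)   [E -> T]
((6+(T+T))+T) ⇒ ((6+(6+T))+T)   [T -> 6]
((6+(6+T))+T) ⇒ ((6+(6+6))+T)   [T -> 6]
((6+(6+6))+T) ⇒ ((6+(6+6))+6)   [T -> 6]

E ⇒ T ⇒ (E) ⇒ (E+T) ⇒ (T+T) ⇒ ((E)+T) ⇒ ((E+T)+T) ⇒ ((T+T)+T) ⇒ ((6+T)+T) ⇒ ((6+(E))+T) ⇒ ((6+(E+T))+T) ⇒ ((6+(T+T))+T) ⇒ ((6+(6+T))+T) ⇒ ((6+(6+6))+T) ⇒ ((6+(6+6))+6)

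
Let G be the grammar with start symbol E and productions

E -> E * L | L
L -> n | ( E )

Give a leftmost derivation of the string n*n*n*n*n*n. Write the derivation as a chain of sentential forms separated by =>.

E => E*L => E*L*L => E*L*L*L => E*L*L*L*L => E*L*L*L*L*L => L*L*L*L*L*L => n*L*L*L*L*L => n*n*L*L*L*L => n*n*n*L*L*L => n*n*n*n*L*L => n*n*n*n*n*L => n*n*n*n*n*n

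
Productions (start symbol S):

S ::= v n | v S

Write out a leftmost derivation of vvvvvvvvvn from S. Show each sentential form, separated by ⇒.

S ⇒ vS   [S ::= v S]
vS ⇒ vvS   [S ::= v S]
vvS ⇒ vvvS   [S ::= v S]
vvvS ⇒ vvvvS   [S ::= v S]
vvvvS ⇒ vvvvvS   [S ::= v S]
vvvvvS ⇒ vvvvvvS   [S ::= v S]
vvvvvvS ⇒ vvvvvvvS   [S ::= v S]
vvvvvvvS ⇒ vvvvvvvvS   [S ::= v S]
vvvvvvvvS ⇒ vvvvvvvvvn   [S ::= v n]

S ⇒ vS ⇒ vvS ⇒ vvvS ⇒ vvvvS ⇒ vvvvvS ⇒ vvvvvvS ⇒ vvvvvvvS ⇒ vvvvvvvvS ⇒ vvvvvvvvvn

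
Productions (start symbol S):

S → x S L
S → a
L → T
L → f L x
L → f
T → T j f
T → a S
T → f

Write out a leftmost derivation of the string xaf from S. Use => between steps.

S => xSL   [S → x S L]
xSL => xaL   [S → a]
xaL => xaT   [L → T]
xaT => xaf   [T → f]

S => xSL => xaL => xaT => xaf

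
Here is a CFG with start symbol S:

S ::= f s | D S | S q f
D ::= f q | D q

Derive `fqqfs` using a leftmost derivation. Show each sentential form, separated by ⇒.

S ⇒ DS   [S ::= D S]
DS ⇒ DqS   [D ::= D q]
DqS ⇒ fqqS   [D ::= f q]
fqqS ⇒ fqqfs   [S ::= f s]

S ⇒ DS ⇒ DqS ⇒ fqqS ⇒ fqqfs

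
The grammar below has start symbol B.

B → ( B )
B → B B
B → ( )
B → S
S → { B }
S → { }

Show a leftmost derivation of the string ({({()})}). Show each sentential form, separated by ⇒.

B ⇒ (B)   [B → ( B )]
(B) ⇒ (S)   [B → S]
(S) ⇒ ({B})   [S → { B }]
({B}) ⇒ ({(B)})   [B → ( B )]
({(B)}) ⇒ ({(S)})   [B → S]
({(S)}) ⇒ ({({B})})   [S → { B }]
({({B})}) ⇒ ({({()})})   [B → ( )]

B ⇒ (B) ⇒ (S) ⇒ ({B}) ⇒ ({(B)}) ⇒ ({(S)}) ⇒ ({({B})}) ⇒ ({({()})})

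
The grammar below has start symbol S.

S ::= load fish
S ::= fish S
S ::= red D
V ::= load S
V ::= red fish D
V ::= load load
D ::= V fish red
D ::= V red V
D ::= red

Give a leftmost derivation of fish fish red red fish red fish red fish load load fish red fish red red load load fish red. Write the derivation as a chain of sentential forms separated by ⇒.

S ⇒ fish S ⇒ fish fish S ⇒ fish fish red D ⇒ fish fish red V fish red ⇒ fish fish red red fish D fish red ⇒ fish fish red red fish V red V fish red ⇒ fish fish red red fish red fish D red V fish red ⇒ fish fish red red fish red fish V fish red red V fish red ⇒ fish fish red red fish red fish red fish D fish red red V fish red ⇒ fish fish red red fish red fish red fish V fish red fish red red V fish red ⇒ fish fish red red fish red fish red fish load load fish red fish red red V fish red ⇒ fish fish red red fish red fish red fish load load fish red fish red red load load fish red

S ⇒ fish S   [S ::= fish S]
fish S ⇒ fish fish S   [S ::= fish S]
fish fish S ⇒ fish fish red D   [S ::= red D]
fish fish red D ⇒ fish fish red V fish red   [D ::= V fish red]
fish fish red V fish red ⇒ fish fish red red fish D fish red   [V ::= red fish D]
fish fish red red fish D fish red ⇒ fish fish red red fish V red V fish red   [D ::= V red V]
fish fish red red fish V red V fish red ⇒ fish fish red red fish red fish D red V fish red   [V ::= red fish D]
fish fish red red fish red fish D red V fish red ⇒ fish fish red red fish red fish V fish red red V fish red   [D ::= V fish red]
fish fish red red fish red fish V fish red red V fish red ⇒ fish fish red red fish red fish red fish D fish red red V fish red   [V ::= red fish D]
fish fish red red fish red fish red fish D fish red red V fish red ⇒ fish fish red red fish red fish red fish V fish red fish red red V fish red   [D ::= V fish red]
fish fish red red fish red fish red fish V fish red fish red red V fish red ⇒ fish fish red red fish red fish red fish load load fish red fish red red V fish red   [V ::= load load]
fish fish red red fish red fish red fish load load fish red fish red red V fish red ⇒ fish fish red red fish red fish red fish load load fish red fish red red load load fish red   [V ::= load load]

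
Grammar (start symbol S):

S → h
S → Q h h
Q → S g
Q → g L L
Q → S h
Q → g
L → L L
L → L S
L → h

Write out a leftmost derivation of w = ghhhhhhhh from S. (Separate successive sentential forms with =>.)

S => Qhh   [S → Q h h]
Qhh => gLLhh   [Q → g L L]
gLLhh => gLSLhh   [L → L S]
gLSLhh => gLSSLhh   [L → L S]
gLSSLhh => gLLSSLhh   [L → L L]
gLLSSLhh => gLSLSSLhh   [L → L S]
gLSLSSLhh => ghSLSSLhh   [L → h]
ghSLSSLhh => ghhLSSLhh   [S → h]
ghhLSSLhh => ghhhSSLhh   [L → h]
ghhhSSLhh => ghhhhSLhh   [S → h]
ghhhhSLhh => ghhhhhLhh   [S → h]
ghhhhhLhh => ghhhhhhhh   [L → h]

S => Qhh => gLLhh => gLSLhh => gLSSLhh => gLLSSLhh => gLSLSSLhh => ghSLSSLhh => ghhLSSLhh => ghhhSSLhh => ghhhhSLhh => ghhhhhLhh => ghhhhhhhh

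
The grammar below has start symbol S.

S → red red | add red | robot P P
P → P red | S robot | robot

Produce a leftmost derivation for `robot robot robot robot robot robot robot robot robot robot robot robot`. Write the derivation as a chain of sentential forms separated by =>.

S => robot P P => robot S robot P => robot robot P P robot P => robot robot S robot P robot P => robot robot robot P P robot P robot P => robot robot robot S robot P robot P robot P => robot robot robot robot P P robot P robot P robot P => robot robot robot robot robot P robot P robot P robot P => robot robot robot robot robot robot robot P robot P robot P => robot robot robot robot robot robot robot robot robot P robot P => robot robot robot robot robot robot robot robot robot robot robot P => robot robot robot robot robot robot robot robot robot robot robot robot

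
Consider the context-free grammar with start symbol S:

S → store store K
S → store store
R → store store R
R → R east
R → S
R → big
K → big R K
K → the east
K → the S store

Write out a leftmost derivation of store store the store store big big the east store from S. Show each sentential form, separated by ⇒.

S ⇒ store store K   [S → store store K]
store store K ⇒ store store the S store   [K → the S store]
store store the S store ⇒ store store the store store K store   [S → store store K]
store store the store store K store ⇒ store store the store store big R K store   [K → big R K]
store store the store store big R K store ⇒ store store the store store big big K store   [R → big]
store store the store store big big K store ⇒ store store the store store big big the east store   [K → the east]

S ⇒ store store K ⇒ store store the S store ⇒ store store the store store K store ⇒ store store the store store big R K store ⇒ store store the store store big big K store ⇒ store store the store store big big the east store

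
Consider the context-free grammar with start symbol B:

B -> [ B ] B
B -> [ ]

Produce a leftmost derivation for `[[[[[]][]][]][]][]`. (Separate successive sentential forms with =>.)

B => [B]B => [[B]B]B => [[[B]B]B]B => [[[[B]B]B]B]B => [[[[[]]B]B]B]B => [[[[[]][]]B]B]B => [[[[[]][]][]]B]B => [[[[[]][]][]][]]B => [[[[[]][]][]][]][]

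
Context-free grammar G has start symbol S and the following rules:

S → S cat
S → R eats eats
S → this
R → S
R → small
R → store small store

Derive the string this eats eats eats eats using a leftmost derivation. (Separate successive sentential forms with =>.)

S => R eats eats   [S → R eats eats]
R eats eats => S eats eats   [R → S]
S eats eats => R eats eats eats eats   [S → R eats eats]
R eats eats eats eats => S eats eats eats eats   [R → S]
S eats eats eats eats => this eats eats eats eats   [S → this]

S => R eats eats => S eats eats => R eats eats eats eats => S eats eats eats eats => this eats eats eats eats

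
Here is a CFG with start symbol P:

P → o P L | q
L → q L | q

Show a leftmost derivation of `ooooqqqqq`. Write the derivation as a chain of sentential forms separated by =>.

P => oPL => ooPLL => oooPLLL => ooooPLLLL => ooooqLLLL => ooooqqLLL => ooooqqqLL => ooooqqqqL => ooooqqqqq

P => oPL   [P → o P L]
oPL => ooPLL   [P → o P L]
ooPLL => oooPLLL   [P → o P L]
oooPLLL => ooooPLLLL   [P → o P L]
ooooPLLLL => ooooqLLLL   [P → q]
ooooqLLLL => ooooqqLLL   [L → q]
ooooqqLLL => ooooqqqLL   [L → q]
ooooqqqLL => ooooqqqqL   [L → q]
ooooqqqqL => ooooqqqqq   [L → q]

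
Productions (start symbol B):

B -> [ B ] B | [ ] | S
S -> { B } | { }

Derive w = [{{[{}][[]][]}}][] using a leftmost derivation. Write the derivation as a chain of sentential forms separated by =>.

B => [B]B => [S]B => [{B}]B => [{S}]B => [{{B}}]B => [{{[B]B}}]B => [{{[S]B}}]B => [{{[{}]B}}]B => [{{[{}][B]B}}]B => [{{[{}][[]]B}}]B => [{{[{}][[]][]}}]B => [{{[{}][[]][]}}][]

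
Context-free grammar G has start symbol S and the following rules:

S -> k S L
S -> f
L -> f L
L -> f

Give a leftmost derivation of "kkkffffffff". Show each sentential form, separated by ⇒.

S ⇒ kSL   [S -> k S L]
kSL ⇒ kkSLL   [S -> k S L]
kkSLL ⇒ kkkSLLL   [S -> k S L]
kkkSLLL ⇒ kkkfLLL   [S -> f]
kkkfLLL ⇒ kkkffLLL   [L -> f L]
kkkffLLL ⇒ kkkfffLLL   [L -> f L]
kkkfffLLL ⇒ kkkffffLLL   [L -> f L]
kkkffffLLL ⇒ kkkfffffLLL   [L -> f L]
kkkfffffLLL ⇒ kkkffffffLL   [L -> f]
kkkffffffLL ⇒ kkkfffffffL   [L -> f]
kkkfffffffL ⇒ kkkffffffff   [L -> f]

S ⇒ kSL ⇒ kkSLL ⇒ kkkSLLL ⇒ kkkfLLL ⇒ kkkffLLL ⇒ kkkfffLLL ⇒ kkkffffLLL ⇒ kkkfffffLLL ⇒ kkkffffffLL ⇒ kkkfffffffL ⇒ kkkffffffff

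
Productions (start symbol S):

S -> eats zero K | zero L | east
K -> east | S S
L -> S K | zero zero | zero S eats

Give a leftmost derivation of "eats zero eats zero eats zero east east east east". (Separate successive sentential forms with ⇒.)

S ⇒ eats zero K   [S -> eats zero K]
eats zero K ⇒ eats zero S S   [K -> S S]
eats zero S S ⇒ eats zero eats zero K S   [S -> eats zero K]
eats zero eats zero K S ⇒ eats zero eats zero S S S   [K -> S S]
eats zero eats zero S S S ⇒ eats zero eats zero eats zero K S S   [S -> eats zero K]
eats zero eats zero eats zero K S S ⇒ eats zero eats zero eats zero S S S S   [K -> S S]
eats zero eats zero eats zero S S S S ⇒ eats zero eats zero eats zero east S S S   [S -> east]
eats zero eats zero eats zero east S S S ⇒ eats zero eats zero eats zero east east S S   [S -> east]
eats zero eats zero eats zero east east S S ⇒ eats zero eats zero eats zero east east east S   [S -> east]
eats zero eats zero eats zero east east east S ⇒ eats zero eats zero eats zero east east east east   [S -> east]

S ⇒ eats zero K ⇒ eats zero S S ⇒ eats zero eats zero K S ⇒ eats zero eats zero S S S ⇒ eats zero eats zero eats zero K S S ⇒ eats zero eats zero eats zero S S S S ⇒ eats zero eats zero eats zero east S S S ⇒ eats zero eats zero eats zero east east S S ⇒ eats zero eats zero eats zero east east east S ⇒ eats zero eats zero eats zero east east east east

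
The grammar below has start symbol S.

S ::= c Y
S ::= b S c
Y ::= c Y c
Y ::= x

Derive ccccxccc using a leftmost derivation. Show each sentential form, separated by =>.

S => cY   [S ::= c Y]
cY => ccYc   [Y ::= c Y c]
ccYc => cccYcc   [Y ::= c Y c]
cccYcc => ccccYccc   [Y ::= c Y c]
ccccYccc => ccccxccc   [Y ::= x]

S => cY => ccYc => cccYcc => ccccYccc => ccccxccc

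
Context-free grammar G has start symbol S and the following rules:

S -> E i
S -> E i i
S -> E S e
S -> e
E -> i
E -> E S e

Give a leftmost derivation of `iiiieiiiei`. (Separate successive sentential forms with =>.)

S => Ei => ESei => ESeSei => iSeSei => iEiieSei => iiiieSei => iiiieEiiei => iiiieiiiei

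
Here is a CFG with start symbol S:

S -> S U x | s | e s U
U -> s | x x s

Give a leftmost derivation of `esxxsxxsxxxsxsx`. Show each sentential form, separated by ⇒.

S ⇒ SUx ⇒ SUxUx ⇒ SUxUxUx ⇒ esUUxUxUx ⇒ esxxsUxUxUx ⇒ esxxsxxsxUxUx ⇒ esxxsxxsxxxsxUx ⇒ esxxsxxsxxxsxsx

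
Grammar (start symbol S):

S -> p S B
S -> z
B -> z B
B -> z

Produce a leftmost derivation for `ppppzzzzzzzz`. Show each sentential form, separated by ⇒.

S ⇒ pSB ⇒ ppSBB ⇒ pppSBBB ⇒ ppppSBBBB ⇒ ppppzBBBB ⇒ ppppzzBBBB ⇒ ppppzzzBBBB ⇒ ppppzzzzBBB ⇒ ppppzzzzzBB ⇒ ppppzzzzzzBB ⇒ ppppzzzzzzzB ⇒ ppppzzzzzzzz

S ⇒ pSB   [S -> p S B]
pSB ⇒ ppSBB   [S -> p S B]
ppSBB ⇒ pppSBBB   [S -> p S B]
pppSBBB ⇒ ppppSBBBB   [S -> p S B]
ppppSBBBB ⇒ ppppzBBBB   [S -> z]
ppppzBBBB ⇒ ppppzzBBBB   [B -> z B]
ppppzzBBBB ⇒ ppppzzzBBBB   [B -> z B]
ppppzzzBBBB ⇒ ppppzzzzBBB   [B -> z]
ppppzzzzBBB ⇒ ppppzzzzzBB   [B -> z]
ppppzzzzzBB ⇒ ppppzzzzzzBB   [B -> z B]
ppppzzzzzzBB ⇒ ppppzzzzzzzB   [B -> z]
ppppzzzzzzzB ⇒ ppppzzzzzzzz   [B -> z]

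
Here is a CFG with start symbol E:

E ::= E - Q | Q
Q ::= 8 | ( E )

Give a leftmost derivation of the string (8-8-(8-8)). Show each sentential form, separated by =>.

E => Q => (E) => (E-Q) => (E-Q-Q) => (Q-Q-Q) => (8-Q-Q) => (8-8-Q) => (8-8-(E)) => (8-8-(E-Q)) => (8-8-(Q-Q)) => (8-8-(8-Q)) => (8-8-(8-8))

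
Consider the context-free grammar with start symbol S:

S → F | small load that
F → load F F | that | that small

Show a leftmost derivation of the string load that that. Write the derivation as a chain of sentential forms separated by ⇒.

S ⇒ F ⇒ load F F ⇒ load that F ⇒ load that that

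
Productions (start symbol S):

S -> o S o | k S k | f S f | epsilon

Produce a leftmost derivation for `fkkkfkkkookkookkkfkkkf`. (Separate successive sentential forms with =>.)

S => fSf => fkSkf => fkkSkkf => fkkkSkkkf => fkkkfSfkkkf => fkkkfkSkfkkkf => fkkkfkkSkkfkkkf => fkkkfkkkSkkkfkkkf => fkkkfkkkoSokkkfkkkf => fkkkfkkkooSookkkfkkkf => fkkkfkkkookSkookkkfkkkf => fkkkfkkkookkookkkfkkkf

S => fSf   [S -> f S f]
fSf => fkSkf   [S -> k S k]
fkSkf => fkkSkkf   [S -> k S k]
fkkSkkf => fkkkSkkkf   [S -> k S k]
fkkkSkkkf => fkkkfSfkkkf   [S -> f S f]
fkkkfSfkkkf => fkkkfkSkfkkkf   [S -> k S k]
fkkkfkSkfkkkf => fkkkfkkSkkfkkkf   [S -> k S k]
fkkkfkkSkkfkkkf => fkkkfkkkSkkkfkkkf   [S -> k S k]
fkkkfkkkSkkkfkkkf => fkkkfkkkoSokkkfkkkf   [S -> o S o]
fkkkfkkkoSokkkfkkkf => fkkkfkkkooSookkkfkkkf   [S -> o S o]
fkkkfkkkooSookkkfkkkf => fkkkfkkkookSkookkkfkkkf   [S -> k S k]
fkkkfkkkookSkookkkfkkkf => fkkkfkkkookkookkkfkkkf   [S -> epsilon]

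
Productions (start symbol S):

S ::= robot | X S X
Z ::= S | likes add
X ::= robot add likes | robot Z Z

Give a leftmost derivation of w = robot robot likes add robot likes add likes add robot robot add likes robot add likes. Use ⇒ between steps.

S ⇒ X S X   [S ::= X S X]
X S X ⇒ robot Z Z S X   [X ::= robot Z Z]
robot Z Z S X ⇒ robot S Z S X   [Z ::= S]
robot S Z S X ⇒ robot robot Z S X   [S ::= robot]
robot robot Z S X ⇒ robot robot likes add S X   [Z ::= likes add]
robot robot likes add S X ⇒ robot robot likes add X S X X   [S ::= X S X]
robot robot likes add X S X X ⇒ robot robot likes add robot Z Z S X X   [X ::= robot Z Z]
robot robot likes add robot Z Z S X X ⇒ robot robot likes add robot likes add Z S X X   [Z ::= likes add]
robot robot likes add robot likes add Z S X X ⇒ robot robot likes add robot likes add likes add S X X   [Z ::= likes add]
robot robot likes add robot likes add likes add S X X ⇒ robot robot likes add robot likes add likes add robot X X   [S ::= robot]
robot robot likes add robot likes add likes add robot X X ⇒ robot robot likes add robot likes add likes add robot robot add likes X   [X ::= robot add likes]
robot robot likes add robot likes add likes add robot robot add likes X ⇒ robot robot likes add robot likes add likes add robot robot add likes robot add likes   [X ::= robot add likes]

S ⇒ X S X ⇒ robot Z Z S X ⇒ robot S Z S X ⇒ robot robot Z S X ⇒ robot robot likes add S X ⇒ robot robot likes add X S X X ⇒ robot robot likes add robot Z Z S X X ⇒ robot robot likes add robot likes add Z S X X ⇒ robot robot likes add robot likes add likes add S X X ⇒ robot robot likes add robot likes add likes add robot X X ⇒ robot robot likes add robot likes add likes add robot robot add likes X ⇒ robot robot likes add robot likes add likes add robot robot add likes robot add likes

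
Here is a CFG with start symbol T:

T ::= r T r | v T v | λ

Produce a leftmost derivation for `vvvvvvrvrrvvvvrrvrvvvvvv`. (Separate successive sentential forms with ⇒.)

T⇒vTv⇒vvTvv⇒vvvTvvv⇒vvvvTvvvv⇒vvvvvTvvvvv⇒vvvvvvTvvvvvv⇒vvvvvvrTrvvvvvv⇒vvvvvvrvTvrvvvvvv⇒vvvvvvrvrTrvrvvvvvv⇒vvvvvvrvrrTrrvrvvvvvv⇒vvvvvvrvrrvTvrrvrvvvvvv⇒vvvvvvrvrrvvTvvrrvrvvvvvv⇒vvvvvvrvrrvvvvrrvrvvvvvv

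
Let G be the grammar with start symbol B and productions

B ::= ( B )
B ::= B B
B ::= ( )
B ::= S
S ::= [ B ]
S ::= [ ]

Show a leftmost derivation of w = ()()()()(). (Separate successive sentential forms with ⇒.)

B ⇒ BB ⇒ BBB ⇒ BBBB ⇒ BBBBB ⇒ ()BBBB ⇒ ()()BBB ⇒ ()()()BB ⇒ ()()()()B ⇒ ()()()()()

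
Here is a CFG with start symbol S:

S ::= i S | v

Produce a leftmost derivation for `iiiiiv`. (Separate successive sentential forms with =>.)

S => iS   [S ::= i S]
iS => iiS   [S ::= i S]
iiS => iiiS   [S ::= i S]
iiiS => iiiiS   [S ::= i S]
iiiiS => iiiiiS   [S ::= i S]
iiiiiS => iiiiiv   [S ::= v]

S => iS => iiS => iiiS => iiiiS => iiiiiS => iiiiiv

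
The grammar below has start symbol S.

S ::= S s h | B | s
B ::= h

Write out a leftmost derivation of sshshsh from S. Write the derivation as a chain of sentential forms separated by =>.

S=>Ssh=>Sshsh=>Sshshsh=>sshshsh

S => Ssh   [S ::= S s h]
Ssh => Sshsh   [S ::= S s h]
Sshsh => Sshshsh   [S ::= S s h]
Sshshsh => sshshsh   [S ::= s]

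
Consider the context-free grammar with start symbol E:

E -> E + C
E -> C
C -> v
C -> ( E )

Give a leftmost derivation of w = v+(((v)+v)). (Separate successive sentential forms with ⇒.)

E ⇒ E+C   [E -> E + C]
E+C ⇒ C+C   [E -> C]
C+C ⇒ v+C   [C -> v]
v+C ⇒ v+(E)   [C -> ( E )]
v+(E) ⇒ v+(C)   [E -> C]
v+(C) ⇒ v+((E))   [C -> ( E )]
v+((E)) ⇒ v+((E+C))   [E -> E + C]
v+((E+C)) ⇒ v+((C+C))   [E -> C]
v+((C+C)) ⇒ v+(((E)+C))   [C -> ( E )]
v+(((E)+C)) ⇒ v+(((C)+C))   [E -> C]
v+(((C)+C)) ⇒ v+(((v)+C))   [C -> v]
v+(((v)+C)) ⇒ v+(((v)+v))   [C -> v]

E ⇒ E+C ⇒ C+C ⇒ v+C ⇒ v+(E) ⇒ v+(C) ⇒ v+((E)) ⇒ v+((E+C)) ⇒ v+((C+C)) ⇒ v+(((E)+C)) ⇒ v+(((C)+C)) ⇒ v+(((v)+C)) ⇒ v+(((v)+v))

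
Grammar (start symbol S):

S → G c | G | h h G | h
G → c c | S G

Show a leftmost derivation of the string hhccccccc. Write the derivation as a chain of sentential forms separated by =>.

S => hhG   [S → h h G]
hhG => hhSG   [G → S G]
hhSG => hhGcG   [S → G c]
hhGcG => hhSGcG   [G → S G]
hhSGcG => hhGGcG   [S → G]
hhGGcG => hhccGcG   [G → c c]
hhccGcG => hhcccccG   [G → c c]
hhcccccG => hhccccccc   [G → c c]

S => hhG => hhSG => hhGcG => hhSGcG => hhGGcG => hhccGcG => hhcccccG => hhccccccc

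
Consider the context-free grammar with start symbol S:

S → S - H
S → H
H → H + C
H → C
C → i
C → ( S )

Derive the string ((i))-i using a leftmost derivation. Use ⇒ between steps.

S⇒S-H⇒H-H⇒C-H⇒(S)-H⇒(H)-H⇒(C)-H⇒((S))-H⇒((H))-H⇒((C))-H⇒((i))-H⇒((i))-C⇒((i))-i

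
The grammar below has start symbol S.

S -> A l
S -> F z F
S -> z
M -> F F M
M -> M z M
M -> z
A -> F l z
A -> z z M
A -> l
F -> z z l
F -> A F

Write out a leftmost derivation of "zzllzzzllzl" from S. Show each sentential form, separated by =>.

S => Al   [S -> A l]
Al => Flzl   [A -> F l z]
Flzl => AFlzl   [F -> A F]
AFlzl => FlzFlzl   [A -> F l z]
FlzFlzl => zzllzFlzl   [F -> z z l]
zzllzFlzl => zzllzzzllzl   [F -> z z l]

S=>Al=>Flzl=>AFlzl=>FlzFlzl=>zzllzFlzl=>zzllzzzllzl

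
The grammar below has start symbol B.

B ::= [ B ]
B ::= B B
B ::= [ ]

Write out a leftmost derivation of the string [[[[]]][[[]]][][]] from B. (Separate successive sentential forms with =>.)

B => [B] => [BB] => [[B]B] => [[[B]]B] => [[[[]]]B] => [[[[]]]BB] => [[[[]]]BBB] => [[[[]]][B]BB] => [[[[]]][[B]]BB] => [[[[]]][[[]]]BB] => [[[[]]][[[]]][]B] => [[[[]]][[[]]][][]]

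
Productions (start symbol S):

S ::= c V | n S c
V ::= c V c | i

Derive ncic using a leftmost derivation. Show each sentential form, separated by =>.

S => nSc   [S ::= n S c]
nSc => ncVc   [S ::= c V]
ncVc => ncic   [V ::= i]

S=>nSc=>ncVc=>ncic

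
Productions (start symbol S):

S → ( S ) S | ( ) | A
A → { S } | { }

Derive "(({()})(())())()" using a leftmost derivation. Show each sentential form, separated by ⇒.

S⇒(S)S⇒((S)S)S⇒((A)S)S⇒(({S})S)S⇒(({()})S)S⇒(({()})(S)S)S⇒(({()})(())S)S⇒(({()})(())())S⇒(({()})(())())()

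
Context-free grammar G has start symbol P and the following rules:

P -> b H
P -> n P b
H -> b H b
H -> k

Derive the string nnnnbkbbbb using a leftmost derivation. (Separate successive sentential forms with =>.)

P => nPb => nnPbb => nnnPbbb => nnnnPbbbb => nnnnbHbbbb => nnnnbkbbbb

P => nPb   [P -> n P b]
nPb => nnPbb   [P -> n P b]
nnPbb => nnnPbbb   [P -> n P b]
nnnPbbb => nnnnPbbbb   [P -> n P b]
nnnnPbbbb => nnnnbHbbbb   [P -> b H]
nnnnbHbbbb => nnnnbkbbbb   [H -> k]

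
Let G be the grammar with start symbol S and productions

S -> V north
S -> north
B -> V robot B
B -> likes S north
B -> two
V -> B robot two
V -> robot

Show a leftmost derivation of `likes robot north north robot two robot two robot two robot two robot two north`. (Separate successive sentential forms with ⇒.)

S ⇒ V north ⇒ B robot two north ⇒ V robot B robot two north ⇒ B robot two robot B robot two north ⇒ likes S north robot two robot B robot two north ⇒ likes V north north robot two robot B robot two north ⇒ likes robot north north robot two robot B robot two north ⇒ likes robot north north robot two robot V robot B robot two north ⇒ likes robot north north robot two robot B robot two robot B robot two north ⇒ likes robot north north robot two robot two robot two robot B robot two north ⇒ likes robot north north robot two robot two robot two robot two robot two north

S ⇒ V north   [S -> V north]
V north ⇒ B robot two north   [V -> B robot two]
B robot two north ⇒ V robot B robot two north   [B -> V robot B]
V robot B robot two north ⇒ B robot two robot B robot two north   [V -> B robot two]
B robot two robot B robot two north ⇒ likes S north robot two robot B robot two north   [B -> likes S north]
likes S north robot two robot B robot two north ⇒ likes V north north robot two robot B robot two north   [S -> V north]
likes V north north robot two robot B robot two north ⇒ likes robot north north robot two robot B robot two north   [V -> robot]
likes robot north north robot two robot B robot two north ⇒ likes robot north north robot two robot V robot B robot two north   [B -> V robot B]
likes robot north north robot two robot V robot B robot two north ⇒ likes robot north north robot two robot B robot two robot B robot two north   [V -> B robot two]
likes robot north north robot two robot B robot two robot B robot two north ⇒ likes robot north north robot two robot two robot two robot B robot two north   [B -> two]
likes robot north north robot two robot two robot two robot B robot two north ⇒ likes robot north north robot two robot two robot two robot two robot two north   [B -> two]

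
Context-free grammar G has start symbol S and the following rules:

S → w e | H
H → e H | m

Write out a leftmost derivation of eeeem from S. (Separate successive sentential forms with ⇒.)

S ⇒ H   [S → H]
H ⇒ eH   [H → e H]
eH ⇒ eeH   [H → e H]
eeH ⇒ eeeH   [H → e H]
eeeH ⇒ eeeeH   [H → e H]
eeeeH ⇒ eeeem   [H → m]

S ⇒ H ⇒ eH ⇒ eeH ⇒ eeeH ⇒ eeeeH ⇒ eeeem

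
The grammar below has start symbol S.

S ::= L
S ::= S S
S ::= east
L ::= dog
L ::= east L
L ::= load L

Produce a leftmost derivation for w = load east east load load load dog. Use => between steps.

S => L => load L => load east L => load east east L => load east east load L => load east east load load L => load east east load load load L => load east east load load load dog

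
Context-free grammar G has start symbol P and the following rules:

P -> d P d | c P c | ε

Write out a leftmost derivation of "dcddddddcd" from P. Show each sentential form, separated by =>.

P => dPd => dcPcd => dcdPdcd => dcddPddcd => dcdddPdddcd => dcddddddcd

P => dPd   [P -> d P d]
dPd => dcPcd   [P -> c P c]
dcPcd => dcdPdcd   [P -> d P d]
dcdPdcd => dcddPddcd   [P -> d P d]
dcddPddcd => dcdddPdddcd   [P -> d P d]
dcdddPdddcd => dcddddddcd   [P -> ε]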